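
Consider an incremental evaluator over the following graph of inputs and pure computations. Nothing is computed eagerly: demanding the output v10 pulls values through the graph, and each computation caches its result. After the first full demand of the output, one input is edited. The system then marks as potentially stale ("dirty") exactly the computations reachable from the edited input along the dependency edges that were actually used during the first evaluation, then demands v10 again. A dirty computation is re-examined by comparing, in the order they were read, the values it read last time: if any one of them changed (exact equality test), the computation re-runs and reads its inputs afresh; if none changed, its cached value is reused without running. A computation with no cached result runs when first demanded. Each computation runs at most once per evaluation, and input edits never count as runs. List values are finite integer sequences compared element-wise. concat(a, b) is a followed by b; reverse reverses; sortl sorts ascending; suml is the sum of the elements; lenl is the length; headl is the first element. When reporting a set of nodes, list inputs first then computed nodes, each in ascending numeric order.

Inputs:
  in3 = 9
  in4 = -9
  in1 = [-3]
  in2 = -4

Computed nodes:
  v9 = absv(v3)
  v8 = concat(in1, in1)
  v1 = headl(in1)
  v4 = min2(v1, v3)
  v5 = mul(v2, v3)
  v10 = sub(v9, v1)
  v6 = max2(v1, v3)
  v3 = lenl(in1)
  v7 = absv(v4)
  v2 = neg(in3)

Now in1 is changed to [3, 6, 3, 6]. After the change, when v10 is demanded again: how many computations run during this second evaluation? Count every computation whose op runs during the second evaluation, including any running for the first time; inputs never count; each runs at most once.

Run set: v1, v3, v9, v10 (4 run).

Initial pass — values computed on the first demand:
  v1 = headl([-3]) = -3
  v3 = lenl([-3]) = 1
  v9 = absv(1) = 1
  v10 = sub(1, -3) = 4

Second demand — change propagation:
  v1: re-runs because in1 [-3]->[3, 6, 3, 6]; new result 3.
  v3: re-runs because in1 [-3]->[3, 6, 3, 6]; new result 4.
  v9: re-runs because v3 1->4; new result 4.
  v10: re-runs because v9 1->4; v1 -3->3; new result 1.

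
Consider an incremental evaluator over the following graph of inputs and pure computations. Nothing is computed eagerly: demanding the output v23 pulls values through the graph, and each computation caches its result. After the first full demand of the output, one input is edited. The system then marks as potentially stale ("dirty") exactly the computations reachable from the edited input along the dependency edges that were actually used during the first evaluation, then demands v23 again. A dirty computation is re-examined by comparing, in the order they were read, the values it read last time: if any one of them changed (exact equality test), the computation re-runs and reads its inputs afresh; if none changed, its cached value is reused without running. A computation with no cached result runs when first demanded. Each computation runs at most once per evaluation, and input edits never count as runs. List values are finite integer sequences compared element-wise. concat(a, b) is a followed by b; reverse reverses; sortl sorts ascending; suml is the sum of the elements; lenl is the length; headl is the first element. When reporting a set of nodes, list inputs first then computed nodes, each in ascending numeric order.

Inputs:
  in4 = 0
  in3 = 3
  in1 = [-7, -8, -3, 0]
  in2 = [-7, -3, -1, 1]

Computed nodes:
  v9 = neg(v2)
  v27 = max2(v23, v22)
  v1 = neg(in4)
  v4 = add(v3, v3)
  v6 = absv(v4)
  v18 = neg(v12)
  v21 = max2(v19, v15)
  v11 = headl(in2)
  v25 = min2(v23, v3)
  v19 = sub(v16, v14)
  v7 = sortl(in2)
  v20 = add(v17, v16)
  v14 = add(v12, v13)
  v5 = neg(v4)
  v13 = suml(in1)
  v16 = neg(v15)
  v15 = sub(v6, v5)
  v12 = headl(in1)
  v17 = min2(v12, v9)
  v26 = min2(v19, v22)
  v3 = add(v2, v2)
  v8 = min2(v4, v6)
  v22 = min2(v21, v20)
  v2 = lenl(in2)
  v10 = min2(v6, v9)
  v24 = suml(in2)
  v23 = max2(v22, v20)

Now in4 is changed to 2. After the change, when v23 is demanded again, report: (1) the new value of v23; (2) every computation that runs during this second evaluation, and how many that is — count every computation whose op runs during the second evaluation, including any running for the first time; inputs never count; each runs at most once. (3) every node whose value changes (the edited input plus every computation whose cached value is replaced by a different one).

v23 now evaluates to -39.
Run set: none (0 run).
Changed values: in4.
The important point: nothing the output needs ever reads in4, so the edit is invisible to it.

Initial pass — values computed on the first demand:
  v2 = lenl([-7, -3, -1, 1]) = 4
  v3 = add(4, 4) = 8
  v4 = add(8, 8) = 16
  v5 = neg(16) = -16
  v6 = absv(16) = 16
  v9 = neg(4) = -4
  v12 = headl([-7, -8, -3, 0]) = -7
  v13 = suml([-7, -8, -3, 0]) = -18
  v14 = add(-7, -18) = -25
  v15 = sub(16, -16) = 32
  v16 = neg(32) = -32
  v17 = min2(-7, -4) = -7
  v19 = sub(-32, -25) = -7
  v20 = add(-7, -32) = -39
  v21 = max2(-7, 32) = 32
  v22 = min2(32, -39) = -39
  v23 = max2(-39, -39) = -39

Second demand — change propagation:
  no demanded computation ever read in4, so the edit dirties nothing and nothing runs.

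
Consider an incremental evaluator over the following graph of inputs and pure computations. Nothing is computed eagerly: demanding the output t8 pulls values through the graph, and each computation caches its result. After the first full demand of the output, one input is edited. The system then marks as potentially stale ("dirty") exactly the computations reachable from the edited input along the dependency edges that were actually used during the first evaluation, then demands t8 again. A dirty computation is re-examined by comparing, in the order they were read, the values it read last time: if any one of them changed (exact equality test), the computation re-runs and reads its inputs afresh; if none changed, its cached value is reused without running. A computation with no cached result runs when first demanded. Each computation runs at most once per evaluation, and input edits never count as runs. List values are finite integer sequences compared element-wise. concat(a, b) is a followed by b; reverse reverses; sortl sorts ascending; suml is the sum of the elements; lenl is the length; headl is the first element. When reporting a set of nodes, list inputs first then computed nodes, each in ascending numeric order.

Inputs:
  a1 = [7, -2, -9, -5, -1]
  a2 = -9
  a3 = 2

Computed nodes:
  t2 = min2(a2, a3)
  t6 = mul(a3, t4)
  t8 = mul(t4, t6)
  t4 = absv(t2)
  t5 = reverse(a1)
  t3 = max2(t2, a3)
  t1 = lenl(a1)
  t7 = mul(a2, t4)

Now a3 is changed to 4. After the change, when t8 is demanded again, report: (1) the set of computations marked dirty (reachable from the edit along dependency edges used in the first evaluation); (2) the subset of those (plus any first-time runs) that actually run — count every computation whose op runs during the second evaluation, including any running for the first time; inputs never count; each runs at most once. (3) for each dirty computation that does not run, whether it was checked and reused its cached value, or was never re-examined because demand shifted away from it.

Dirty set: t2, t4, t6, t8.
Run set: t2, t6, t8 (3 run).
Re-examined without running (cache reused): t4.
The important point: at t4 every value read last time is unchanged, so the dirty flag clears without a run.

Initial pass — values computed on the first demand:
  t2 = min2(-9, 2) = -9
  t4 = absv(-9) = 9
  t6 = mul(2, 9) = 18
  t8 = mul(9, 18) = 162

Second demand — change propagation:
  t2: re-runs because a3 2->4; new result -9 (unchanged).
  t4: re-examined; everything it read last time is the same (t2 unchanged) — cache 9 kept, no run.
  t6: re-runs because a3 2->4; new result 36.
  t8: re-runs because t6 18->36; new result 324.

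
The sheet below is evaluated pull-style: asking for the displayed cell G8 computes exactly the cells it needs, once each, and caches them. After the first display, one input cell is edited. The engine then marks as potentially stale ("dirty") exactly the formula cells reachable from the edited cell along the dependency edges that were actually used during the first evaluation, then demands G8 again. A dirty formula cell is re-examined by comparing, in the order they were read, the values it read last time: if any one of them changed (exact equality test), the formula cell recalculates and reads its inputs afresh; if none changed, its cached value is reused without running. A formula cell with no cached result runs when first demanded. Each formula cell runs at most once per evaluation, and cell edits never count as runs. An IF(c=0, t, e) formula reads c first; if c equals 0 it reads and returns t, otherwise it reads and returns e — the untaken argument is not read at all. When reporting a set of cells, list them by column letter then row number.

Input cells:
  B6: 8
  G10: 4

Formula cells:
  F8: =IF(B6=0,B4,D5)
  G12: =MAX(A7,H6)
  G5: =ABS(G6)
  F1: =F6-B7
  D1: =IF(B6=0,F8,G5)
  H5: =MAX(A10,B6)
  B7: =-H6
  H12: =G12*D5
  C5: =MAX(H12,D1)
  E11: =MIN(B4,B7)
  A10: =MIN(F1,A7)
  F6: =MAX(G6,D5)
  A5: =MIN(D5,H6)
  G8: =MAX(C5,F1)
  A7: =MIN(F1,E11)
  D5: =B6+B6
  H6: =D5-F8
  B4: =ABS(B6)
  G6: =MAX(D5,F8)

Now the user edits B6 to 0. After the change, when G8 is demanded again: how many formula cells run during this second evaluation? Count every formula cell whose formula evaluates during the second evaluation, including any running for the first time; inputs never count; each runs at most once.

First demand of the output computes:
  B4 = ABS(8) = 8
  D5 = 8 + 8 = 16
  F8 = IF(B6=0: B6=8 -> else branch D5) = 16
  G6 = MAX(16, 16) = 16
  F6 = MAX(16, 16) = 16
  G5 = ABS(16) = 16
  D1 = IF(B6=0: B6=8 -> else branch G5) = 16
  H6 = 16 - 16 = 0
  B7 = -(0) = 0
  E11 = MIN(8, 0) = 0
  F1 = 16 - 0 = 16
  A7 = MIN(16, 0) = 0
  G12 = MAX(0, 0) = 0
  H12 = 0 * 16 = 0
  C5 = MAX(0, 16) = 16
  G8 = MAX(16, 16) = 16

After the edit, cleaning proceeds:
  B4: a read changed (B6 8->0) — executes, giving 0.
  D5: a read changed (B6 8->0; B6 8->0) — executes, giving 0.
  F8: a read changed (B6 8->0; D5 16->0) — executes, giving 0.
  G6: a read changed (D5 16->0; F8 16->0) — executes, giving 0.
  F6: a read changed (G6 16->0; D5 16->0) — executes, giving 0.
  G5: stays stale; no demand reaches it after the flip.
  D1: a read changed (B6 8->0) — executes, giving 0.
  H6: a read changed (D5 16->0; F8 16->0) — executes, giving 0 — identical to its old value.
  B7: dirty, but its reads are unchanged (H6 unchanged); cached 0 stands.
  E11: a read changed (B4 8->0) — executes, giving 0 — identical to its old value.
  F1: a read changed (F6 16->0) — executes, giving 0.
  A7: a read changed (F1 16->0) — executes, giving 0 — identical to its old value.
  G12: dirty, but its reads are unchanged (A7 unchanged, H6 unchanged); cached 0 stands.
  H12: a read changed (D5 16->0) — executes, giving 0 — identical to its old value.
  C5: a read changed (D1 16->0) — executes, giving 0.
  G8: a read changed (C5 16->0; F1 16->0) — executes, giving 0.

Note the branch switch — demand abandons G5, which is never re-examined.

13 formula cells run: A7, B4, C5, D1, D5, E11, F1, F6, F8, G6, G8, H6, H12.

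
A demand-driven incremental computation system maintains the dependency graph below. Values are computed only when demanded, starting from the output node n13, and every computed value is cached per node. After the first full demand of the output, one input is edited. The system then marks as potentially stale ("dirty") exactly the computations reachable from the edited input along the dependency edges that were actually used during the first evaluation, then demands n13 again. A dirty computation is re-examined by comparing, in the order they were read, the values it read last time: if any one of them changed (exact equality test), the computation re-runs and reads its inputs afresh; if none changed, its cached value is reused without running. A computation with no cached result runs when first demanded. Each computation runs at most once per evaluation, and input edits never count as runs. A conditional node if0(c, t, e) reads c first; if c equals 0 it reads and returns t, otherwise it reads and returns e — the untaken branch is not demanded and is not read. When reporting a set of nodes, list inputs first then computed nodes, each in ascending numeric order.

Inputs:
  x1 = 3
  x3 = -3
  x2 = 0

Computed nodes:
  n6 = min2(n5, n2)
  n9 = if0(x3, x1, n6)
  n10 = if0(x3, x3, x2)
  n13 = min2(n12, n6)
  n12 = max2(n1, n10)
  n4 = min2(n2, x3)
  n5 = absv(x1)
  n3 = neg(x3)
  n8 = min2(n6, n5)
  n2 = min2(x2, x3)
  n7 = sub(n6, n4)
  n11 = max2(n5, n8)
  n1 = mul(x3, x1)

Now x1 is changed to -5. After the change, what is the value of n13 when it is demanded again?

New value of n13: -3.

First evaluation (everything demanded from the output):
  n1 = mul(-3, 3) = -9
  n2 = min2(0, -3) = -3
  n5 = absv(3) = 3
  n6 = min2(3, -3) = -3
  n10 = if0(x3=-3 -> else branch x2) = 0
  n12 = max2(-9, 0) = 0
  n13 = min2(0, -3) = -3

Propagation after the edit:
  n1: runs — x1 3->-5; result 15.
  n5: runs — x1 3->-5; result 5.
  n6: runs — n5 3->5; result -3 (same value as before).
  n12: runs — n1 -9->15; result 15.
  n13: runs — n12 0->15; result -3 (same value as before).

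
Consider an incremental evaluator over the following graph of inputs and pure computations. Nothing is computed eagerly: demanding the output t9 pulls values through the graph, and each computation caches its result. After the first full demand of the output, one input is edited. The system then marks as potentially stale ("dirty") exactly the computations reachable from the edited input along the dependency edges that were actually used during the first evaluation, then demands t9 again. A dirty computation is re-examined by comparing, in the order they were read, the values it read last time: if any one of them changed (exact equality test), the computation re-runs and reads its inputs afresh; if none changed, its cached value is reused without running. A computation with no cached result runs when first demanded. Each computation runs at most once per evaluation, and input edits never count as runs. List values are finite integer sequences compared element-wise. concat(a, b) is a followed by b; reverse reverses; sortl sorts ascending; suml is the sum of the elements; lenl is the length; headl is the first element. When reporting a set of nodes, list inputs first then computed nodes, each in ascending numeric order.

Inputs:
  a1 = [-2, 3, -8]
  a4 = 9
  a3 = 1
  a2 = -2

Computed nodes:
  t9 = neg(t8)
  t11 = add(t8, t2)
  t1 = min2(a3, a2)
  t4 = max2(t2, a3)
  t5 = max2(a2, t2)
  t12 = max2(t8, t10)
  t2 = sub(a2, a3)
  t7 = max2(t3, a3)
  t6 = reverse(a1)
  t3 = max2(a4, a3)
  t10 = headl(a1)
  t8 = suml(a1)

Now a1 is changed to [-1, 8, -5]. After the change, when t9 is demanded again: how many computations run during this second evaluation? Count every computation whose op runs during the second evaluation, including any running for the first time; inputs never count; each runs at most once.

Initial pass — values computed on the first demand:
  t8 = suml([-2, 3, -8]) = -7
  t9 = neg(-7) = 7

Second demand — change propagation:
  t8: re-runs because a1 [-2, 3, -8]->[-1, 8, -5]; new result 2.
  t9: re-runs because t8 -7->2; new result -2.

Run set: t8, t9 (2 run).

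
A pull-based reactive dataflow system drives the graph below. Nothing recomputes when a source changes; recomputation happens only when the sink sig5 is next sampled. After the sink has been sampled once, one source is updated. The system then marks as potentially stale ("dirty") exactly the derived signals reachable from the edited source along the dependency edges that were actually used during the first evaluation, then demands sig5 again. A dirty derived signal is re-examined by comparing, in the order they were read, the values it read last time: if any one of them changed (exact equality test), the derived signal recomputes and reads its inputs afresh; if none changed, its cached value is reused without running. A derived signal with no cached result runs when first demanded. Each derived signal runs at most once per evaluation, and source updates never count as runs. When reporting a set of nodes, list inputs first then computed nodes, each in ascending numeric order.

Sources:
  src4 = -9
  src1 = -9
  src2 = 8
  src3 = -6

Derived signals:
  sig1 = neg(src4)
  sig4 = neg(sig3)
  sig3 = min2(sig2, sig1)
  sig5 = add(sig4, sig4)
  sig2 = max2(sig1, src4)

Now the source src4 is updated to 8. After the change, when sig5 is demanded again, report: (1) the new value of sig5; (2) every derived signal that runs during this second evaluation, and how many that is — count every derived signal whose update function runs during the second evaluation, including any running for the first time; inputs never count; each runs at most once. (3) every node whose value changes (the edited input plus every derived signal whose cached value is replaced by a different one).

First evaluation (everything demanded from the output):
  sig1 = neg(-9) = 9
  sig2 = max2(9, -9) = 9
  sig3 = min2(9, 9) = 9
  sig4 = neg(9) = -9
  sig5 = add(-9, -9) = -18

Propagation after the edit:
  sig1: runs — src4 -9->8; result -8.
  sig2: runs — sig1 9->-8; src4 -9->8; result 8.
  sig3: runs — sig2 9->8; sig1 9->-8; result -8.
  sig4: runs — sig3 9->-8; result 8.
  sig5: runs — sig4 -9->8; sig4 -9->8; result 16.

New value of sig5: 16.
Derived signals that run: sig1, sig2, sig3, sig4, sig5 — 5 in total.
Values that change: src4, sig1, sig2, sig3, sig4, sig5.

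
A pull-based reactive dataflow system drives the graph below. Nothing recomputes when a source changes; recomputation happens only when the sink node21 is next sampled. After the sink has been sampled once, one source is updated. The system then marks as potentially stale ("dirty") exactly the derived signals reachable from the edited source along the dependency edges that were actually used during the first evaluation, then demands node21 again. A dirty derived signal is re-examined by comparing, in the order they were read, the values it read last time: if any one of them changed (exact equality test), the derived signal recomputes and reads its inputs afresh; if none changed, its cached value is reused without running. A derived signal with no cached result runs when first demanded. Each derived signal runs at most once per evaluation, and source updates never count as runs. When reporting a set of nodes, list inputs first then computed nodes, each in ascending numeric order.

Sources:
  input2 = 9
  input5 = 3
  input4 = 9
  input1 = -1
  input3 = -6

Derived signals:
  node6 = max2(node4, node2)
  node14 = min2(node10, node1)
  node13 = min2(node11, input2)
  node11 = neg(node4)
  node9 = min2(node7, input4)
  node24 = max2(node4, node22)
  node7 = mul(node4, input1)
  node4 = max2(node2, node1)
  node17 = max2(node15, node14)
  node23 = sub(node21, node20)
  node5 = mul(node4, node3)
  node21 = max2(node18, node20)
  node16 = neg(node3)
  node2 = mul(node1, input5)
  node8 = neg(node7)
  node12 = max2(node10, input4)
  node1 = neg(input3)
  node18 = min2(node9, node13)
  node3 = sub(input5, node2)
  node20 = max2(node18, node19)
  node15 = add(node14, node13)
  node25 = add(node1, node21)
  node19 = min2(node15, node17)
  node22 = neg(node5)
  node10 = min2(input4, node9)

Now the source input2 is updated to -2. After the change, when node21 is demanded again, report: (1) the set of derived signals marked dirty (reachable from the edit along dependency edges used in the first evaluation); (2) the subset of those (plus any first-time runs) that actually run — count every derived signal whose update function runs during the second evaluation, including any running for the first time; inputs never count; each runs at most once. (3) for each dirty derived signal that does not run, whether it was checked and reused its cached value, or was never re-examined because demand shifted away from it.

Marked dirty: node13, node15, node17, node18, node19, node20, node21.
Derived signals that run: node13 — 1 in total.
Checked but reused from cache: node15, node17, node18, node19, node20, node21.
Key observation: the change is absorbed at node13 — it re-runs but produces the same value, and the output's value is unchanged.

First evaluation (everything demanded from the output):
  node1 = neg(-6) = 6
  node2 = mul(6, 3) = 18
  node4 = max2(18, 6) = 18
  node7 = mul(18, -1) = -18
  node9 = min2(-18, 9) = -18
  node10 = min2(9, -18) = -18
  node11 = neg(18) = -18
  node13 = min2(-18, 9) = -18
  node14 = min2(-18, 6) = -18
  node15 = add(-18, -18) = -36
  node17 = max2(-36, -18) = -18
  node18 = min2(-18, -18) = -18
  node19 = min2(-36, -18) = -36
  node20 = max2(-18, -36) = -18
  node21 = max2(-18, -18) = -18

Propagation after the edit:
  node13: runs — input2 9->-2; result -18 (same value as before).
  node15: checked — values it read are unchanged (node14 unchanged, node13 unchanged); reused cached -36 without running.
  node17: checked — values it read are unchanged (node15 unchanged, node14 unchanged); reused cached -18 without running.
  node18: checked — values it read are unchanged (node9 unchanged, node13 unchanged); reused cached -18 without running.
  node19: checked — values it read are unchanged (node15 unchanged, node17 unchanged); reused cached -36 without running.
  node20: checked — values it read are unchanged (node18 unchanged, node19 unchanged); reused cached -18 without running.
  node21: checked — values it read are unchanged (node18 unchanged, node20 unchanged); reused cached -18 without running.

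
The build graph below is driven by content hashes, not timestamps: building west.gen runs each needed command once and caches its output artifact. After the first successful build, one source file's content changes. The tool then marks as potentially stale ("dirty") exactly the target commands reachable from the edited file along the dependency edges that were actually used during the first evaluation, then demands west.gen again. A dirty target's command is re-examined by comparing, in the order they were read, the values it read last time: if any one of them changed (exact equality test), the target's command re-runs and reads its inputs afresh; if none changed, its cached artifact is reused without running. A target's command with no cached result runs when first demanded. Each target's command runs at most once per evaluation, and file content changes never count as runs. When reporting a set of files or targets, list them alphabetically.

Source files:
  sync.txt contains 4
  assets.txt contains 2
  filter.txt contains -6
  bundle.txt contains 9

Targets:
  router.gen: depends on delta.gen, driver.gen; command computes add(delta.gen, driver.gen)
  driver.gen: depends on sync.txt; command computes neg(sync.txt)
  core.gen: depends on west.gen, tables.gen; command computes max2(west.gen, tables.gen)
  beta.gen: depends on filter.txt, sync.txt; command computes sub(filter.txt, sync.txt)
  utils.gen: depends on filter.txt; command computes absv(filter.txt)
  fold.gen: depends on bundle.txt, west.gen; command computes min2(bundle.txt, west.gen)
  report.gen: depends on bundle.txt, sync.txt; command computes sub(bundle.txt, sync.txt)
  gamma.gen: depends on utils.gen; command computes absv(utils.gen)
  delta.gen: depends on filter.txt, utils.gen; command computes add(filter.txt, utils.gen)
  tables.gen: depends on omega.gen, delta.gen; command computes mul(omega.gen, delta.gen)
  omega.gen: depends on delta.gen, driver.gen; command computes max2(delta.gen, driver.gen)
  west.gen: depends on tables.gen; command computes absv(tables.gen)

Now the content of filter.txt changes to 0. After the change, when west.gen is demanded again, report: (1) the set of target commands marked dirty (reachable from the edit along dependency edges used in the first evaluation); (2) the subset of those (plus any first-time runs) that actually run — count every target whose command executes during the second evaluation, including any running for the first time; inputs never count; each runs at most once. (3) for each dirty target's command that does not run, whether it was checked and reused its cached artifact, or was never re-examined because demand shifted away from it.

Dirty set: delta.gen, omega.gen, tables.gen, utils.gen, west.gen.
Run set: delta.gen, utils.gen (2 run).
Re-examined without running (cache reused): omega.gen, tables.gen, west.gen.
The important point: delta.gen recomputes to an identical value, and the output ends up unchanged.

Initial pass — values computed on the first demand:
  driver.gen = neg(4) = -4
  utils.gen = absv(-6) = 6
  delta.gen = add(-6, 6) = 0
  omega.gen = max2(0, -4) = 0
  tables.gen = mul(0, 0) = 0
  west.gen = absv(0) = 0

Second demand — change propagation:
  utils.gen: re-runs because filter.txt -6->0; new result 0.
  delta.gen: re-runs because filter.txt -6->0; utils.gen 6->0; new result 0 (unchanged).
  omega.gen: re-examined; everything it read last time is the same (delta.gen unchanged, driver.gen unchanged) — cache 0 kept, no run.
  tables.gen: re-examined; everything it read last time is the same (omega.gen unchanged, delta.gen unchanged) — cache 0 kept, no run.
  west.gen: re-examined; everything it read last time is the same (tables.gen unchanged) — cache 0 kept, no run.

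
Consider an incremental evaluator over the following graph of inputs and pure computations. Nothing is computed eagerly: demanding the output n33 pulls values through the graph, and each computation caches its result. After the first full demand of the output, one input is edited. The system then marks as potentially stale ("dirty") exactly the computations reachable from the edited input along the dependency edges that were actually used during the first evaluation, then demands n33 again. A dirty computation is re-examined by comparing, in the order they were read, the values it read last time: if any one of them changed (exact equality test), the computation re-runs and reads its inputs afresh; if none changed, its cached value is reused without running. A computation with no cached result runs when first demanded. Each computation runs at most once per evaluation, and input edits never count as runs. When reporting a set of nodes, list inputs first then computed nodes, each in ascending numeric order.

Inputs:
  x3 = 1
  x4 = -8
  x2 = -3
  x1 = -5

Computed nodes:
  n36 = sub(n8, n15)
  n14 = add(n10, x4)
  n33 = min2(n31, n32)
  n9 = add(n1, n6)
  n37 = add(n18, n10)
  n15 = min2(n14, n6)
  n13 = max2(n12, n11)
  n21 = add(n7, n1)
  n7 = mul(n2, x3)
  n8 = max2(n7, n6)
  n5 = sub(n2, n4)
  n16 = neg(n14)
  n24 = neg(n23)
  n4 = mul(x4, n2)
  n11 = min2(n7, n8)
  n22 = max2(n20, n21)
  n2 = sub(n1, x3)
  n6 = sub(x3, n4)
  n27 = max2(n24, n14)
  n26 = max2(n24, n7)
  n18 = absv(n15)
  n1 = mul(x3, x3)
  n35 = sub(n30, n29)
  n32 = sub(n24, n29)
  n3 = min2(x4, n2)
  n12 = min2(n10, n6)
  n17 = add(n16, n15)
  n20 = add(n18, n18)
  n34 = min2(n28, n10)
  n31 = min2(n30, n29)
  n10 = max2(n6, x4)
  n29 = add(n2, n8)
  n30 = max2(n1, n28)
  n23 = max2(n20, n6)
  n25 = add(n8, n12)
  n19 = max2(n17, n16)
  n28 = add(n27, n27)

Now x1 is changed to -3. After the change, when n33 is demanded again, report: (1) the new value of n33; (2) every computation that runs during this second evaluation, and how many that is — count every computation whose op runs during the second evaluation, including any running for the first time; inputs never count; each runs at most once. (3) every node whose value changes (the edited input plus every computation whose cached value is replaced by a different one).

Initial pass — values computed on the first demand:
  n1 = mul(1, 1) = 1
  n2 = sub(1, 1) = 0
  n4 = mul(-8, 0) = 0
  n6 = sub(1, 0) = 1
  n7 = mul(0, 1) = 0
  n8 = max2(0, 1) = 1
  n10 = max2(1, -8) = 1
  n14 = add(1, -8) = -7
  n15 = min2(-7, 1) = -7
  n18 = absv(-7) = 7
  n20 = add(7, 7) = 14
  n23 = max2(14, 1) = 14
  n24 = neg(14) = -14
  n27 = max2(-14, -7) = -7
  n28 = add(-7, -7) = -14
  n29 = add(0, 1) = 1
  n30 = max2(1, -14) = 1
  n31 = min2(1, 1) = 1
  n32 = sub(-14, 1) = -15
  n33 = min2(1, -15) = -15

Second demand — change propagation:
  no demanded computation ever read x1, so the edit dirties nothing and nothing runs.

The important point: nothing the output needs ever reads x1, so the edit is invisible to it.

n33 now evaluates to -15.
Run set: none (0 run).
Changed values: x1.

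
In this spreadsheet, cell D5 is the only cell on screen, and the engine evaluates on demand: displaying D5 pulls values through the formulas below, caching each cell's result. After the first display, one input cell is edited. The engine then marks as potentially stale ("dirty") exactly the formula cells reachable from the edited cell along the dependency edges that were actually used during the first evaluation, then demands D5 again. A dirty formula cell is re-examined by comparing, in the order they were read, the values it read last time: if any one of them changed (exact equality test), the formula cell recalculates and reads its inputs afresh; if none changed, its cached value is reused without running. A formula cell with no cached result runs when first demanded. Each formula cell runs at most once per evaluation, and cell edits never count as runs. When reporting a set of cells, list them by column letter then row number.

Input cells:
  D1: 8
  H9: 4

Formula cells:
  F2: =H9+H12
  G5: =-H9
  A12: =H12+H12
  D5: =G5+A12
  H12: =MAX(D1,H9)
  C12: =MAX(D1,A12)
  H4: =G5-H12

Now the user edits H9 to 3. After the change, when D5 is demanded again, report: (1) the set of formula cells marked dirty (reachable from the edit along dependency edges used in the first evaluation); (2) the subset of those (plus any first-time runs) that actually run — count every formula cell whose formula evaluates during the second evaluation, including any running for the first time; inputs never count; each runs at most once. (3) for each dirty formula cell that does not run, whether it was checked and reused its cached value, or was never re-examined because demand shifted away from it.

Initial pass — values computed on the first demand:
  G5 = -(4) = -4
  H12 = MAX(8, 4) = 8
  A12 = 8 + 8 = 16
  D5 = -4 + 16 = 12

Second demand — change propagation:
  G5: re-runs because H9 4->3; new result -3.
  H12: re-runs because H9 4->3; new result 8 (unchanged).
  A12: re-examined; everything it read last time is the same (H12 unchanged, H12 unchanged) — cache 16 kept, no run.
  D5: re-runs because G5 -4->-3; new result 13.

The important point: at A12 every value read last time is unchanged, so the dirty flag clears without a run.

Dirty set: A12, D5, G5, H12.
Run set: D5, G5, H12 (3 run).
Re-examined without running (cache reused): A12.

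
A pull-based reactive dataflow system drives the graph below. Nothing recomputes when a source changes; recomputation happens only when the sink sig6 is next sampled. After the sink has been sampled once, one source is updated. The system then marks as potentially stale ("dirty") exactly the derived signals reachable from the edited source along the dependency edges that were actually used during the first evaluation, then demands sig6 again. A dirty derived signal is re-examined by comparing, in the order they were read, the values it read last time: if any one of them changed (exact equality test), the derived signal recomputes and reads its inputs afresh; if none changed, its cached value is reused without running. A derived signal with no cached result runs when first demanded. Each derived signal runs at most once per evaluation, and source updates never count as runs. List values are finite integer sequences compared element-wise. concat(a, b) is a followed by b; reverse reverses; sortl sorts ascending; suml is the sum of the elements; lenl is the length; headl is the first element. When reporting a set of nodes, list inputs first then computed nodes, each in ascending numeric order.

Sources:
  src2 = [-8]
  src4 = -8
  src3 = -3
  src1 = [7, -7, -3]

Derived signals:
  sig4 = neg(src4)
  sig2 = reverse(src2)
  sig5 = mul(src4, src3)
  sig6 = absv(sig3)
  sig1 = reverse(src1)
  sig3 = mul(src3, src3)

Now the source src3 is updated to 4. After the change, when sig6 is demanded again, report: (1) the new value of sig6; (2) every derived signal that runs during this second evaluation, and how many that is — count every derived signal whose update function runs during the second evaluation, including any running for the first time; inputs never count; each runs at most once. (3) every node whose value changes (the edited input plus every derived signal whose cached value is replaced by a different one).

First evaluation (everything demanded from the output):
  sig3 = mul(-3, -3) = 9
  sig6 = absv(9) = 9

Propagation after the edit:
  sig3: runs — src3 -3->4; src3 -3->4; result 16.
  sig6: runs — sig3 9->16; result 16.

New value of sig6: 16.
Derived signals that run: sig3, sig6 — 2 in total.
Values that change: src3, sig3, sig6.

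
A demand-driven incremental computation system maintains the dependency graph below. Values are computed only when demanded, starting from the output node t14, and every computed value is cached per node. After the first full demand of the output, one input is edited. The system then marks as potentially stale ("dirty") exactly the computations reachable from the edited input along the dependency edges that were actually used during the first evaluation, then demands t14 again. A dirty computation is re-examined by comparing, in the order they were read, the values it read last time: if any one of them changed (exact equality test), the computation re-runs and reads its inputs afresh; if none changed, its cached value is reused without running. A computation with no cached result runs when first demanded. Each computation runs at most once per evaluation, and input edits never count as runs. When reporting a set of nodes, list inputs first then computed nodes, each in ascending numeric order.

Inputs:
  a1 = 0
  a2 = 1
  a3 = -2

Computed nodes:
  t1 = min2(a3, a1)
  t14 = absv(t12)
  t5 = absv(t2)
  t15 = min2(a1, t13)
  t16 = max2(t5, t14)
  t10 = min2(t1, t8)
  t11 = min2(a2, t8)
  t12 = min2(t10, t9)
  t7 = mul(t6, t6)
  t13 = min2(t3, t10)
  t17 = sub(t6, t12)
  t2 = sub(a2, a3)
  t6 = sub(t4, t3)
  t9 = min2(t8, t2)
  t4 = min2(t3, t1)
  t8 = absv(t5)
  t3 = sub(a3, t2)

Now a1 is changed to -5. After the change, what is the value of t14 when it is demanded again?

First evaluation (everything demanded from the output):
  t1 = min2(-2, 0) = -2
  t2 = sub(1, -2) = 3
  t5 = absv(3) = 3
  t8 = absv(3) = 3
  t9 = min2(3, 3) = 3
  t10 = min2(-2, 3) = -2
  t12 = min2(-2, 3) = -2
  t14 = absv(-2) = 2

Propagation after the edit:
  t1: runs — a1 0->-5; result -5.
  t10: runs — t1 -2->-5; result -5.
  t12: runs — t10 -2->-5; result -5.
  t14: runs — t12 -2->-5; result 5.

New value of t14: 5.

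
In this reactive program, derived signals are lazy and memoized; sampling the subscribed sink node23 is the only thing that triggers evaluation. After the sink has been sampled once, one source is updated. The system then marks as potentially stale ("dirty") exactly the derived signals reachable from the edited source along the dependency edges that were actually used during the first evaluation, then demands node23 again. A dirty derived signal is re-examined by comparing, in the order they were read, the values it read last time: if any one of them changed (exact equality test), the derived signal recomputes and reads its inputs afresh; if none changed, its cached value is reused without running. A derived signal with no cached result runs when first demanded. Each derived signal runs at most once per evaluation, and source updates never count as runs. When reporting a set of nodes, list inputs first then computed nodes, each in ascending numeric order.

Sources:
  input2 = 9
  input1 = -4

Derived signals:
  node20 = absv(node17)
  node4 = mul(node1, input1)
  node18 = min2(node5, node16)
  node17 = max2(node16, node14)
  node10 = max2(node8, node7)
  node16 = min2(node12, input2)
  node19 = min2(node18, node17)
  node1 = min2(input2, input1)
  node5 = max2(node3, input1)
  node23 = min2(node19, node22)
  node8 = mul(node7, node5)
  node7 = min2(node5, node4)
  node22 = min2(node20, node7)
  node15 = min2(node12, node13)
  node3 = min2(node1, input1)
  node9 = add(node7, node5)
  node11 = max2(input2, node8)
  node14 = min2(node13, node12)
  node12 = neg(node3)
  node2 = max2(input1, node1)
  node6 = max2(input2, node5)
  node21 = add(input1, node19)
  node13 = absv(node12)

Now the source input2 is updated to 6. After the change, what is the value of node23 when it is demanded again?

First demand of the output computes:
  node1 = min2(9, -4) = -4
  node3 = min2(-4, -4) = -4
  node4 = mul(-4, -4) = 16
  node5 = max2(-4, -4) = -4
  node7 = min2(-4, 16) = -4
  node12 = neg(-4) = 4
  node13 = absv(4) = 4
  node14 = min2(4, 4) = 4
  node16 = min2(4, 9) = 4
  node17 = max2(4, 4) = 4
  node18 = min2(-4, 4) = -4
  node19 = min2(-4, 4) = -4
  node20 = absv(4) = 4
  node22 = min2(4, -4) = -4
  node23 = min2(-4, -4) = -4

After the edit, cleaning proceeds:
  node1: a read changed (input2 9->6) — executes, giving -4 — identical to its old value.
  node3: dirty, but its reads are unchanged (node1 unchanged, input1 unchanged); cached -4 stands.
  node4: dirty, but its reads are unchanged (node1 unchanged, input1 unchanged); cached 16 stands.
  node5: dirty, but its reads are unchanged (node3 unchanged, input1 unchanged); cached -4 stands.
  node7: dirty, but its reads are unchanged (node5 unchanged, node4 unchanged); cached -4 stands.
  node12: dirty, but its reads are unchanged (node3 unchanged); cached 4 stands.
  node13: dirty, but its reads are unchanged (node12 unchanged); cached 4 stands.
  node14: dirty, but its reads are unchanged (node13 unchanged, node12 unchanged); cached 4 stands.
  node16: a read changed (input2 9->6) — executes, giving 4 — identical to its old value.
  node17: dirty, but its reads are unchanged (node16 unchanged, node14 unchanged); cached 4 stands.
  node18: dirty, but its reads are unchanged (node5 unchanged, node16 unchanged); cached -4 stands.
  node19: dirty, but its reads are unchanged (node18 unchanged, node17 unchanged); cached -4 stands.
  node20: dirty, but its reads are unchanged (node17 unchanged); cached 4 stands.
  node22: dirty, but its reads are unchanged (node20 unchanged, node7 unchanged); cached -4 stands.
  node23: dirty, but its reads are unchanged (node19 unchanged, node22 unchanged); cached -4 stands.

Note where the cutoff bites: node3 is checked, finds nothing changed, and keeps its cache.

Demanding node23 again yields -4.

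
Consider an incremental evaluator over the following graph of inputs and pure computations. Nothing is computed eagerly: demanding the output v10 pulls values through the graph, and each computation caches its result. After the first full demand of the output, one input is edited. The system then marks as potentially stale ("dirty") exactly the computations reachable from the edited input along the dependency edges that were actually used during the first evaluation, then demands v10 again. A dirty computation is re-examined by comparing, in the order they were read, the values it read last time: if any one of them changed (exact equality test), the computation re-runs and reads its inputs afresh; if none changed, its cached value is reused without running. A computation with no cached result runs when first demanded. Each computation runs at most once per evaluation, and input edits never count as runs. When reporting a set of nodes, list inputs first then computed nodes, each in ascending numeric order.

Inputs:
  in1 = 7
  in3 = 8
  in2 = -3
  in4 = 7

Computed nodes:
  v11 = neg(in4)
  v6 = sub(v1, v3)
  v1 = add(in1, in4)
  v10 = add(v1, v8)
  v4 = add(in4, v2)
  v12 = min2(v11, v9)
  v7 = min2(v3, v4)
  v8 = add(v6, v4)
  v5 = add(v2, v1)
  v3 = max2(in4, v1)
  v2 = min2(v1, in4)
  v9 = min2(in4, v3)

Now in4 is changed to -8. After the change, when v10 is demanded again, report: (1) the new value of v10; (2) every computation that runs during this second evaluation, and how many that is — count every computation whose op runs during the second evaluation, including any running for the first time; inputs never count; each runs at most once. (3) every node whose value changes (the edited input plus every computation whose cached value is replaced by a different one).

Initial pass — values computed on the first demand:
  v1 = add(7, 7) = 14
  v2 = min2(14, 7) = 7
  v3 = max2(7, 14) = 14
  v4 = add(7, 7) = 14
  v6 = sub(14, 14) = 0
  v8 = add(0, 14) = 14
  v10 = add(14, 14) = 28

Second demand — change propagation:
  v1: re-runs because in4 7->-8; new result -1.
  v2: re-runs because v1 14->-1; in4 7->-8; new result -8.
  v3: re-runs because in4 7->-8; v1 14->-1; new result -1.
  v4: re-runs because in4 7->-8; v2 7->-8; new result -16.
  v6: re-runs because v1 14->-1; v3 14->-1; new result 0 (unchanged).
  v8: re-runs because v4 14->-16; new result -16.
  v10: re-runs because v1 14->-1; v8 14->-16; new result -17.

v10 now evaluates to -17.
Run set: v1, v2, v3, v4, v6, v8, v10 (7 run).
Changed values: in4, v1, v2, v3, v4, v8, v10.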